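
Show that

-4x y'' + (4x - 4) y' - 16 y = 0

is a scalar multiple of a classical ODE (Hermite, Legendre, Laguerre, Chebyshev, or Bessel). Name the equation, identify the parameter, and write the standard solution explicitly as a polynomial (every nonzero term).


All three coefficients share the factor -4; dividing through by -4 gives  x y'' + (1 - x) y' + 4 y = 0.
This matches the Laguerre equation x y'' + (1 - x) y' + n y = 0 with n = 4; the polynomial solution is L_4(x).
With y = sum_k a_k x^k, matching x^k gives (k+1)k a_{k+1} + (k+1) a_{k+1} - k a_k + n a_k = 0, i.e. (k+1)^2 a_{k+1} = (k - n) a_k = (k - 4) a_k. The right side vanishes at k = 4, so the series terminates at degree 4.
Standard normalization L_n(0) = 1 gives a_0 = 1. Work upward with a_{k+1} = (k - 4) a_k / (k+1)^2:
  a_1 = (0 - 4)(1) / 1^2 = -4/1 = -4
  a_2 = (1 - 4)(-4) / 2^2 = 12/4 = 3
  a_3 = (2 - 4)(3) / 3^2 = -6/9 = -2/3
  a_4 = (3 - 4)(-2/3) / 4^2 = (2/3)/16 = 1/24
Hence L_4(x) = x^4/24 - 2 x^3/3 + 3 x^2 - 4 x + 1.

L_4(x); series = x^4/24 - 2 x^3/3 + 3 x^2 - 4 x + 1


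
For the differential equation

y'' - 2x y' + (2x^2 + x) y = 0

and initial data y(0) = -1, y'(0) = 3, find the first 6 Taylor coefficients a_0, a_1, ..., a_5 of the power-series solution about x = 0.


Ansatz: y(x) = sum_{n>=0} a_n x^n, so y'(x) = sum_{n>=1} n a_n x^(n-1) and y''(x) = sum_{n>=2} n(n-1) a_n x^(n-2).
Substitute into P(x) y'' + Q(x) y' + R(x) y = 0 with P(x) = 1, Q(x) = -2x, R(x) = 2x^2 + x, and match powers of x.
Initial conditions: a_0 = -1, a_1 = 3.
Setting the coefficient of each power of x to zero and solving order by order (substituting the coefficients already found):
  x^0: 2 a_2 = 0  ->  a_2 = 0
  x^1: 6 a_3 - 2 a_1 + a_0 = 0  ->  6 a_3 = 2 a_1 - a_0 = 7  ->  a_3 = 7/6
  x^2: 12 a_4 - 4 a_2 + a_1 + 2 a_0 = 0  ->  12 a_4 = 4 a_2 - a_1 - 2 a_0 = -1  ->  a_4 = -1/12
  x^3: 20 a_5 - 6 a_3 + a_2 + 2 a_1 = 0  ->  20 a_5 = 6 a_3 - a_2 - 2 a_1 = 1  ->  a_5 = 1/20
Truncated series: y(x) = -1 + 3 x + (7/6) x^3 - (1/12) x^4 + (1/20) x^5 + O(x^6).

a_0 = -1; a_1 = 3; a_2 = 0; a_3 = 7/6; a_4 = -1/12; a_5 = 1/20


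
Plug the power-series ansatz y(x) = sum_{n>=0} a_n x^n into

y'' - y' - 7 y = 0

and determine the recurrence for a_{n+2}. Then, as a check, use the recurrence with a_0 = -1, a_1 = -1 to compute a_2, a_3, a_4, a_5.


Substitute y = sum_n a_n x^n.
y''(x) has coefficient (n+2)(n+1) a_{n+2} at x^n;
-y'(x) has coefficient -(n+1) a_{n+1} at x^n;
-7 y(x) has coefficient -7 a_n at x^n.
Matching x^n: (n+2)(n+1) a_{n+2} - (n+1) a_{n+1} - 7 a_n = 0.
Thus a_{n+2} = [(n+1) a_{n+1} + 7 a_n] / ((n+1)(n+2)).

Check with a_0 = -1, a_1 = -1 (apply the recurrence for n = 0, 1, 2, 3): a_0 = -1, a_1 = -1, a_2 = -4, a_3 = -5/2, a_4 = -71/24, a_5 = -22/15.

a_(n+2) = [(n+1) a_(n+1) + 7 a_n] / ((n+1)(n+2)); check: a_0 = -1, a_1 = -1, a_2 = -4, a_3 = -5/2, a_4 = -71/24, a_5 = -22/15


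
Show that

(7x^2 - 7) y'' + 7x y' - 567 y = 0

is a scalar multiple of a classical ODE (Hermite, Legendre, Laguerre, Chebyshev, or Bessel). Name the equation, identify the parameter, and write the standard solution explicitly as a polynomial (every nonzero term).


All three coefficients share the factor -7; dividing through by -7 gives  (1 - x^2) y'' - x y' + 81 y = 0.
This matches the Chebyshev equation (1 - x^2) y'' - x y' + n^2 y = 0 (note the -x y' term, not -2x y') with n^2 = 81, so n = 9; the polynomial solution is T_9(x).
With y = sum_k a_k x^k, matching x^k gives (k+2)(k+1) a_{k+2} = (k^2 - n^2) a_k = (k - 9)(k + 9) a_k. The right side vanishes at k = 9, so the series with the parity of 9 terminates at degree 9.
Standard normalization: leading coefficient of T_n is 2^(n-1), so a_9 = 2^8 = 256. Work downward with a_k = (k+1)(k+2) a_{k+2} / ((k - 9)(k + 9)):
  a_7 = (8)(9)(256) / ((7 - 9)(7 + 9)) = 18432/(-32) = -576
  a_5 = (6)(7)(-576) / ((5 - 9)(5 + 9)) = -24192/(-56) = 432
  a_3 = (4)(5)(432) / ((3 - 9)(3 + 9)) = 8640/(-72) = -120
  a_1 = (2)(3)(-120) / ((1 - 9)(1 + 9)) = -720/(-80) = 9
Hence T_9(x) = 256 x^9 - 576 x^7 + 432 x^5 - 120 x^3 + 9 x.

T_9(x); series = 256 x^9 - 576 x^7 + 432 x^5 - 120 x^3 + 9 x


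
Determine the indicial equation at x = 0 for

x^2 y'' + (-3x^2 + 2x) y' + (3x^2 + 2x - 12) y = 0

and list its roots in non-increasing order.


Divide by x^2 to reach normal form y'' + P_1(x) y' + P_2(x) y = 0 with P_1(x) = -3 + 2/x and P_2(x) = 3 + 2/x - 12/x^2.
x = 0 is a singular point because the y'-coefficient -3 + 2/x has a pole at x = 0 and the y-coefficient 3 + 2/x - 12/x^2 has a pole at x = 0.
It is a regular singular point because x P_1(x) = p(x) = 2 - 3x and x^2 P_2(x) = q(x) = 3x^2 + 2x - 12 are polynomials, hence analytic at x = 0.
p(0) = 2,  q(0) = -12.
Indicial equation: r(r-1) + p(0) r + q(0) = 0, i.e. r^2 + (p(0) - 1) r + q(0) = 0, i.e. r^2 + 1 r - 12 = 0.
Discriminant: (1)^2 - 4(-12) = 49, so r = (-1 ± 7)/2.
Solving: r_1 = 3, r_2 = -4.

indicial: r^2 + 1 r - 12 = 0; roots r_1 = 3, r_2 = -4


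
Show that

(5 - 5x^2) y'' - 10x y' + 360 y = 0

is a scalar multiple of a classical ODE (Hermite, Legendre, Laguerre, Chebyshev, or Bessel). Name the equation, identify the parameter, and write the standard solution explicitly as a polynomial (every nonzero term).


All three coefficients share the factor 5; dividing through by 5 gives  (1 - x^2) y'' - 2x y' + 72 y = 0.
This matches the Legendre equation (1 - x^2) y'' - 2x y' + n(n+1) y = 0 (note the -2x y' term) with n(n+1) = 72, so n = 8; the polynomial solution is P_8(x).
With y = sum_k a_k x^k, matching x^k gives (k+2)(k+1) a_{k+2} = [k(k+1) - n(n+1)] a_k = (k - 8)(k + 9) a_k. The right side vanishes at k = 8, so the series with the parity of 8 terminates at degree 8.
Standard normalization (P_n(1) = 1): leading coefficient (2n)!/(2^n (n!)^2) = 20922789888000/(256*1625702400) = 6435/128, so a_8 = 6435/128. Work downward with a_k = (k+1)(k+2) a_{k+2} / ((k - 8)(k + 9)):
  a_6 = (7)(8)(6435/128) / ((6 - 8)(6 + 9)) = (45045/16)/(-30) = -3003/32
  a_4 = (5)(6)(-3003/32) / ((4 - 8)(4 + 9)) = (-45045/16)/(-52) = 3465/64
  a_2 = (3)(4)(3465/64) / ((2 - 8)(2 + 9)) = (10395/16)/(-66) = -315/32
  a_0 = (1)(2)(-315/32) / ((0 - 8)(0 + 9)) = (-315/16)/(-72) = 35/128
Hence P_8(x) = 6435 x^8/128 - 3003 x^6/32 + 3465 x^4/64 - 315 x^2/32 + 35/128.

P_8(x); series = 6435 x^8/128 - 3003 x^6/32 + 3465 x^4/64 - 315 x^2/32 + 35/128


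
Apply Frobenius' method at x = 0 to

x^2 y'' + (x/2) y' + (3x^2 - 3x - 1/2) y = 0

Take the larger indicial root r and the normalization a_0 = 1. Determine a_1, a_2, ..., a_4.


Write in Frobenius form y'' + (p(x)/x) y' + (q(x)/x^2) y = 0:
  p(x) = 1/2,  q(x) = 3x^2 - 3x - 1/2.
Indicial equation: r(r-1) + (1/2) r + (-1/2) = 0 -> roots r_1 = 1, r_2 = -1/2.
Take r = r_1 = 1. Let y(x) = x^r sum_{n>=0} a_n x^n with a_0 = 1.
Substitute y = x^r sum a_n x^n and match x^{r+n}. The recurrence is
  D(n) a_n - 3 a_{n-1} + 3 a_{n-2} = 0,  where D(n) = (r+n)(r+n-1) + (1/2)(r+n) + (-1/2).
  a_n = [3 a_{n-1} - 3 a_{n-2}] / D(n).
Since the indicial polynomial factors as (r - r_1)(r - r_2), D(n) = (r_1 + n - r_1)(r_1 + n - r_2) = n(n + 3/2).
Evaluating step by step (a_0 = 1):
  n = 1: D(1) = 1(1 + 3/2) = 5/2; numerator = 3(1) = 3; a_1 = (3)/(5/2) = 6/5
  n = 2: D(2) = 2(2 + 3/2) = 7; numerator = 3(6/5) - 3(1) = 3/5; a_2 = (3/5)/(7) = 3/35
  n = 3: D(3) = 3(3 + 3/2) = 27/2; numerator = 3(3/35) - 3(6/5) = -117/35; a_3 = (-117/35)/(27/2) = -26/105
  n = 4: D(4) = 4(4 + 3/2) = 22; numerator = 3(-26/105) - 3(3/35) = -1; a_4 = (-1)/(22) = -1/22

r = 1; a_0 = 1; a_1 = 6/5; a_2 = 3/35; a_3 = -26/105; a_4 = -1/22


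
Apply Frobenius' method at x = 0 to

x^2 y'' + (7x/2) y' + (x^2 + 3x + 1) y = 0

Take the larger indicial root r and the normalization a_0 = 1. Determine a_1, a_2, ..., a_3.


Write in Frobenius form y'' + (p(x)/x) y' + (q(x)/x^2) y = 0:
  p(x) = 7/2,  q(x) = x^2 + 3x + 1.
Indicial equation: r(r-1) + (7/2) r + (1) = 0 -> roots r_1 = -1/2, r_2 = -2.
Take r = r_1 = -1/2. Let y(x) = x^r sum_{n>=0} a_n x^n with a_0 = 1.
Substitute y = x^r sum a_n x^n and match x^{r+n}. The recurrence is
  D(n) a_n + 3 a_{n-1} + 1 a_{n-2} = 0,  where D(n) = (r+n)(r+n-1) + (7/2)(r+n) + (1).
  a_n = [-3 a_{n-1} - 1 a_{n-2}] / D(n).
Since the indicial polynomial factors as (r - r_1)(r - r_2), D(n) = (r_1 + n - r_1)(r_1 + n - r_2) = n(n + 3/2).
Evaluating step by step (a_0 = 1):
  n = 1: D(1) = 1(1 + 3/2) = 5/2; numerator = -3(1) = -3; a_1 = (-3)/(5/2) = -6/5
  n = 2: D(2) = 2(2 + 3/2) = 7; numerator = -3(-6/5) - 1(1) = 13/5; a_2 = (13/5)/(7) = 13/35
  n = 3: D(3) = 3(3 + 3/2) = 27/2; numerator = -3(13/35) - 1(-6/5) = 3/35; a_3 = (3/35)/(27/2) = 2/315

r = -1/2; a_0 = 1; a_1 = -6/5; a_2 = 13/35; a_3 = 2/315


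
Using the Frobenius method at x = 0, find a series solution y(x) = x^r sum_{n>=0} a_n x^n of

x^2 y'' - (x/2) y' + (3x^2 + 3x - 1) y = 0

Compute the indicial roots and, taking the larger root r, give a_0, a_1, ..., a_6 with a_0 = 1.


Write in Frobenius form y'' + (p(x)/x) y' + (q(x)/x^2) y = 0:
  p(x) = -1/2,  q(x) = 3x^2 + 3x - 1.
Indicial equation: r(r-1) + (-1/2) r + (-1) = 0 -> roots r_1 = 2, r_2 = -1/2.
Take r = r_1 = 2. Let y(x) = x^r sum_{n>=0} a_n x^n with a_0 = 1.
Substitute y = x^r sum a_n x^n and match x^{r+n}. The recurrence is
  D(n) a_n + 3 a_{n-1} + 3 a_{n-2} = 0,  where D(n) = (r+n)(r+n-1) + (-1/2)(r+n) + (-1).
  a_n = [-3 a_{n-1} - 3 a_{n-2}] / D(n).
Since the indicial polynomial factors as (r - r_1)(r - r_2), D(n) = (r_1 + n - r_1)(r_1 + n - r_2) = n(n + 5/2).
Evaluating step by step (a_0 = 1):
  n = 1: D(1) = 1(1 + 5/2) = 7/2; numerator = -3(1) = -3; a_1 = (-3)/(7/2) = -6/7
  n = 2: D(2) = 2(2 + 5/2) = 9; numerator = -3(-6/7) - 3(1) = -3/7; a_2 = (-3/7)/(9) = -1/21
  n = 3: D(3) = 3(3 + 5/2) = 33/2; numerator = -3(-1/21) - 3(-6/7) = 19/7; a_3 = (19/7)/(33/2) = 38/231
  n = 4: D(4) = 4(4 + 5/2) = 26; numerator = -3(38/231) - 3(-1/21) = -27/77; a_4 = (-27/77)/(26) = -27/2002
  n = 5: D(5) = 5(5 + 5/2) = 75/2; numerator = -3(-27/2002) - 3(38/231) = -907/2002; a_5 = (-907/2002)/(75/2) = -907/75075
  n = 6: D(6) = 6(6 + 5/2) = 51; numerator = -3(-907/75075) - 3(-27/2002) = 349/4550; a_6 = (349/4550)/(51) = 349/232050

r = 2; a_0 = 1; a_1 = -6/7; a_2 = -1/21; a_3 = 38/231; a_4 = -27/2002; a_5 = -907/75075; a_6 = 349/232050


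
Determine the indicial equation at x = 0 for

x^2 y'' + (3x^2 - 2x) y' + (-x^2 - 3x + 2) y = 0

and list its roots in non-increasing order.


Divide by x^2 to reach normal form y'' + P_1(x) y' + P_2(x) y = 0 with P_1(x) = 3 - 2/x and P_2(x) = -1 - 3/x + 2/x^2.
x = 0 is a singular point because the y'-coefficient 3 - 2/x has a pole at x = 0 and the y-coefficient -1 - 3/x + 2/x^2 has a pole at x = 0.
It is a regular singular point because x P_1(x) = p(x) = 3x - 2 and x^2 P_2(x) = q(x) = -x^2 - 3x + 2 are polynomials, hence analytic at x = 0.
p(0) = -2,  q(0) = 2.
Indicial equation: r(r-1) + p(0) r + q(0) = 0, i.e. r^2 + (p(0) - 1) r + q(0) = 0, i.e. r^2 - 3 r + 2 = 0.
Discriminant: (-3)^2 - 4(2) = 1, so r = (3 ± 1)/2.
Solving: r_1 = 2, r_2 = 1.

indicial: r^2 - 3 r + 2 = 0; roots r_1 = 2, r_2 = 1


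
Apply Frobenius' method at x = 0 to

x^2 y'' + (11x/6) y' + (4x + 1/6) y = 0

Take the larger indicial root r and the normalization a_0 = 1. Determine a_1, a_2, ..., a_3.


Write in Frobenius form y'' + (p(x)/x) y' + (q(x)/x^2) y = 0:
  p(x) = 11/6,  q(x) = 4x + 1/6.
Indicial equation: r(r-1) + (11/6) r + (1/6) = 0 -> roots r_1 = -1/3, r_2 = -1/2.
Take r = r_1 = -1/3. Let y(x) = x^r sum_{n>=0} a_n x^n with a_0 = 1.
Substitute y = x^r sum a_n x^n and match x^{r+n}. The recurrence is
  D(n) a_n + 4 a_{n-1} = 0,  where D(n) = (r+n)(r+n-1) + (11/6)(r+n) + (1/6).
  a_n = -4 / D(n) * a_{n-1}.
Since the indicial polynomial factors as (r - r_1)(r - r_2), D(n) = (r_1 + n - r_1)(r_1 + n - r_2) = n(n + 1/6).
Evaluating step by step (a_0 = 1):
  n = 1: D(1) = 1(1 + 1/6) = 7/6; numerator = -4(1) = -4; a_1 = (-4)/(7/6) = -24/7
  n = 2: D(2) = 2(2 + 1/6) = 13/3; numerator = -4(-24/7) = 96/7; a_2 = (96/7)/(13/3) = 288/91
  n = 3: D(3) = 3(3 + 1/6) = 19/2; numerator = -4(288/91) = -1152/91; a_3 = (-1152/91)/(19/2) = -2304/1729

r = -1/3; a_0 = 1; a_1 = -24/7; a_2 = 288/91; a_3 = -2304/1729


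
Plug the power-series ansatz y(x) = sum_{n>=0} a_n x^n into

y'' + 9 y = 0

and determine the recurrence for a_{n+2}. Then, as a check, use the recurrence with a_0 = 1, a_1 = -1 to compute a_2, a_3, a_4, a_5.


Substitute y = sum_n a_n x^n into y'' + (const) y = 0.
y''(x) = sum_{n>=0} (n+2)(n+1) a_{n+2} x^n.
The ODE becomes sum_n [(n+2)(n+1) a_{n+2} + 9 a_n] x^n = 0.
Setting each coefficient to zero gives the recurrence:
  (n+2)(n+1) a_{n+2} + 9 a_n = 0,
  a_{n+2} = -9 / ((n+1)(n+2)) a_n.

Check with a_0 = 1, a_1 = -1 (apply the recurrence for n = 0, 1, 2, 3): a_0 = 1, a_1 = -1, a_2 = -9/2, a_3 = 3/2, a_4 = 27/8, a_5 = -27/40.

a_{n+2} = -9/((n+1)(n+2)) * a_n; check: a_0 = 1, a_1 = -1, a_2 = -9/2, a_3 = 3/2, a_4 = 27/8, a_5 = -27/40


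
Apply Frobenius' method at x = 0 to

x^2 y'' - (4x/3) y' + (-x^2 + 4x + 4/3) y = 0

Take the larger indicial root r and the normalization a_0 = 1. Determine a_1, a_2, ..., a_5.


Write in Frobenius form y'' + (p(x)/x) y' + (q(x)/x^2) y = 0:
  p(x) = -4/3,  q(x) = -x^2 + 4x + 4/3.
Indicial equation: r(r-1) + (-4/3) r + (4/3) = 0 -> roots r_1 = 4/3, r_2 = 1.
Take r = r_1 = 4/3. Let y(x) = x^r sum_{n>=0} a_n x^n with a_0 = 1.
Substitute y = x^r sum a_n x^n and match x^{r+n}. The recurrence is
  D(n) a_n + 4 a_{n-1} - 1 a_{n-2} = 0,  where D(n) = (r+n)(r+n-1) + (-4/3)(r+n) + (4/3).
  a_n = [-4 a_{n-1} + 1 a_{n-2}] / D(n).
Since the indicial polynomial factors as (r - r_1)(r - r_2), D(n) = (r_1 + n - r_1)(r_1 + n - r_2) = n(n + 1/3).
Evaluating step by step (a_0 = 1):
  n = 1: D(1) = 1(1 + 1/3) = 4/3; numerator = -4(1) = -4; a_1 = (-4)/(4/3) = -3
  n = 2: D(2) = 2(2 + 1/3) = 14/3; numerator = -4(-3) + 1(1) = 13; a_2 = (13)/(14/3) = 39/14
  n = 3: D(3) = 3(3 + 1/3) = 10; numerator = -4(39/14) + 1(-3) = -99/7; a_3 = (-99/7)/(10) = -99/70
  n = 4: D(4) = 4(4 + 1/3) = 52/3; numerator = -4(-99/70) + 1(39/14) = 591/70; a_4 = (591/70)/(52/3) = 1773/3640
  n = 5: D(5) = 5(5 + 1/3) = 80/3; numerator = -4(1773/3640) + 1(-99/70) = -306/91; a_5 = (-306/91)/(80/3) = -459/3640

r = 4/3; a_0 = 1; a_1 = -3; a_2 = 39/14; a_3 = -99/70; a_4 = 1773/3640; a_5 = -459/3640


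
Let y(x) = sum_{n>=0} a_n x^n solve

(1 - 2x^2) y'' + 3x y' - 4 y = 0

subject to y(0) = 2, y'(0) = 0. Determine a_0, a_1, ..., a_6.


Ansatz: y(x) = sum_{n>=0} a_n x^n, so y'(x) = sum_{n>=1} n a_n x^(n-1) and y''(x) = sum_{n>=2} n(n-1) a_n x^(n-2).
Substitute into P(x) y'' + Q(x) y' + R(x) y = 0 with P(x) = 1 - 2x^2, Q(x) = 3x, R(x) = -4, and match powers of x.
Initial conditions: a_0 = 2, a_1 = 0.
Setting the coefficient of each power of x to zero and solving order by order (substituting the coefficients already found):
  x^0: 2 a_2 - 4 a_0 = 0  ->  2 a_2 = 4 a_0 = 8  ->  a_2 = 4
  x^1: 6 a_3 - a_1 = 0  ->  6 a_3 = a_1 = 0  ->  a_3 = 0
  x^2: 12 a_4 - 2 a_2 = 0  ->  12 a_4 = 2 a_2 = 8  ->  a_4 = 2/3
  x^3: 20 a_5 - 7 a_3 = 0  ->  20 a_5 = 7 a_3 = 0  ->  a_5 = 0
  x^4: 30 a_6 - 16 a_4 = 0  ->  30 a_6 = 16 a_4 = 32/3  ->  a_6 = 16/45
Truncated series: y(x) = 2 + 4 x^2 + (2/3) x^4 + (16/45) x^6 + O(x^7).

a_0 = 2; a_1 = 0; a_2 = 4; a_3 = 0; a_4 = 2/3; a_5 = 0; a_6 = 16/45


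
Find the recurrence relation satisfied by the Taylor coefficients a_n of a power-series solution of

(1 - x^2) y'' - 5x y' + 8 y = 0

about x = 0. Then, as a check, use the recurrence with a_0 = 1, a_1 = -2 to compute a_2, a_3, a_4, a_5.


Substitute y = sum_n a_n x^n.
(1 - 1 x^2) y'' contributes (n+2)(n+1) a_{n+2} - n(n-1) a_n at x^n.
-5 x y'(x) contributes -5 n a_n at x^n.
8 y(x) contributes 8 a_n at x^n.
Matching x^n: (n+2)(n+1) a_{n+2} + (-n(n-1) - 5 n + 8) a_n = 0.
Thus a_{n+2} = (n(n-1) + 5 n - 8) / ((n+1)(n+2)) * a_n.

Check with a_0 = 1, a_1 = -2 (apply the recurrence for n = 0, 1, 2, 3): a_0 = 1, a_1 = -2, a_2 = -4, a_3 = 1, a_4 = -4/3, a_5 = 13/20.

a_(n+2) = (n(n-1) + 5 n - 8) / ((n+1)(n+2)) * a_n; check: a_0 = 1, a_1 = -2, a_2 = -4, a_3 = 1, a_4 = -4/3, a_5 = 13/20


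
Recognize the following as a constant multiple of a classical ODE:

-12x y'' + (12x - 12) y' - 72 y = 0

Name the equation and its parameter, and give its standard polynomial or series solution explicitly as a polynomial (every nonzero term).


All three coefficients share the factor -12; dividing through by -12 gives  x y'' + (1 - x) y' + 6 y = 0.
This matches the Laguerre equation x y'' + (1 - x) y' + n y = 0 with n = 6; the polynomial solution is L_6(x).
With y = sum_k a_k x^k, matching x^k gives (k+1)k a_{k+1} + (k+1) a_{k+1} - k a_k + n a_k = 0, i.e. (k+1)^2 a_{k+1} = (k - n) a_k = (k - 6) a_k. The right side vanishes at k = 6, so the series terminates at degree 6.
Standard normalization L_n(0) = 1 gives a_0 = 1. Work upward with a_{k+1} = (k - 6) a_k / (k+1)^2:
  a_1 = (0 - 6)(1) / 1^2 = -6/1 = -6
  a_2 = (1 - 6)(-6) / 2^2 = 30/4 = 15/2
  a_3 = (2 - 6)(15/2) / 3^2 = -30/9 = -10/3
  a_4 = (3 - 6)(-10/3) / 4^2 = 10/16 = 5/8
  a_5 = (4 - 6)(5/8) / 5^2 = (-5/4)/25 = -1/20
  a_6 = (5 - 6)(-1/20) / 6^2 = (1/20)/36 = 1/720
Hence L_6(x) = x^6/720 - x^5/20 + 5 x^4/8 - 10 x^3/3 + 15 x^2/2 - 6 x + 1.

L_6(x); series = x^6/720 - x^5/20 + 5 x^4/8 - 10 x^3/3 + 15 x^2/2 - 6 x + 1


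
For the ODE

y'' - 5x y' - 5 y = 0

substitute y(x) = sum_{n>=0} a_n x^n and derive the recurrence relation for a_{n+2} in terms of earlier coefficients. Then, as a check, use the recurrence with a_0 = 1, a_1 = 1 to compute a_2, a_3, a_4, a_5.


Substitute y = sum_n a_n x^n.
y''(x) has coefficient (n+2)(n+1) a_{n+2} at x^n;
-5 x y'(x) has coefficient -5 n a_n at x^n (shift);
-5 y(x) has coefficient -5 a_n at x^n.
Matching x^n: (n+2)(n+1) a_{n+2} + (-5n - 5) a_n = 0.
Thus a_{n+2} = (5n + 5) / ((n+1)(n+2)) * a_n.

Check with a_0 = 1, a_1 = 1 (apply the recurrence for n = 0, 1, 2, 3): a_0 = 1, a_1 = 1, a_2 = 5/2, a_3 = 5/3, a_4 = 25/8, a_5 = 5/3.

a_(n+2) = (5n + 5) / ((n+1)(n+2)) * a_n; check: a_0 = 1, a_1 = 1, a_2 = 5/2, a_3 = 5/3, a_4 = 25/8, a_5 = 5/3


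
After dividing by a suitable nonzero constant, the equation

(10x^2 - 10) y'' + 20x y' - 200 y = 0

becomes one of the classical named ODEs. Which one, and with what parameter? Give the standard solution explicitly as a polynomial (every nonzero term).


All three coefficients share the factor -10; dividing through by -10 gives  (1 - x^2) y'' - 2x y' + 20 y = 0.
This matches the Legendre equation (1 - x^2) y'' - 2x y' + n(n+1) y = 0 (note the -2x y' term) with n(n+1) = 20, so n = 4; the polynomial solution is P_4(x).
With y = sum_k a_k x^k, matching x^k gives (k+2)(k+1) a_{k+2} = [k(k+1) - n(n+1)] a_k = (k - 4)(k + 5) a_k. The right side vanishes at k = 4, so the series with the parity of 4 terminates at degree 4.
Standard normalization (P_n(1) = 1): leading coefficient (2n)!/(2^n (n!)^2) = 40320/(16*576) = 35/8, so a_4 = 35/8. Work downward with a_k = (k+1)(k+2) a_{k+2} / ((k - 4)(k + 5)):
  a_2 = (3)(4)(35/8) / ((2 - 4)(2 + 5)) = (105/2)/(-14) = -15/4
  a_0 = (1)(2)(-15/4) / ((0 - 4)(0 + 5)) = (-15/2)/(-20) = 3/8
Hence P_4(x) = 35 x^4/8 - 15 x^2/4 + 3/8.

P_4(x); series = 35 x^4/8 - 15 x^2/4 + 3/8


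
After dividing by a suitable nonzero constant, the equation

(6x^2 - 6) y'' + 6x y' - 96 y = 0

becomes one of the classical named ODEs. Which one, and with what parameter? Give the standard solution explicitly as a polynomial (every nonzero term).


All three coefficients share the factor -6; dividing through by -6 gives  (1 - x^2) y'' - x y' + 16 y = 0.
This matches the Chebyshev equation (1 - x^2) y'' - x y' + n^2 y = 0 (note the -x y' term, not -2x y') with n^2 = 16, so n = 4; the polynomial solution is T_4(x).
With y = sum_k a_k x^k, matching x^k gives (k+2)(k+1) a_{k+2} = (k^2 - n^2) a_k = (k - 4)(k + 4) a_k. The right side vanishes at k = 4, so the series with the parity of 4 terminates at degree 4.
Standard normalization: leading coefficient of T_n is 2^(n-1), so a_4 = 2^3 = 8. Work downward with a_k = (k+1)(k+2) a_{k+2} / ((k - 4)(k + 4)):
  a_2 = (3)(4)(8) / ((2 - 4)(2 + 4)) = 96/(-12) = -8
  a_0 = (1)(2)(-8) / ((0 - 4)(0 + 4)) = -16/(-16) = 1
Hence T_4(x) = 8 x^4 - 8 x^2 + 1.

T_4(x); series = 8 x^4 - 8 x^2 + 1


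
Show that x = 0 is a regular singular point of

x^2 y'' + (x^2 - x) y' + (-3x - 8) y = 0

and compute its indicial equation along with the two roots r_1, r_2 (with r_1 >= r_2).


Divide by x^2 to reach normal form y'' + P_1(x) y' + P_2(x) y = 0 with P_1(x) = 1 - 1/x and P_2(x) = -3/x - 8/x^2.
x = 0 is a singular point because the y'-coefficient 1 - 1/x has a pole at x = 0 and the y-coefficient -3/x - 8/x^2 has a pole at x = 0.
It is a regular singular point because x P_1(x) = p(x) = x - 1 and x^2 P_2(x) = q(x) = -3x - 8 are polynomials, hence analytic at x = 0.
p(0) = -1,  q(0) = -8.
Indicial equation: r(r-1) + p(0) r + q(0) = 0, i.e. r^2 + (p(0) - 1) r + q(0) = 0, i.e. r^2 - 2 r - 8 = 0.
Discriminant: (-2)^2 - 4(-8) = 36, so r = (2 ± 6)/2.
Solving: r_1 = 4, r_2 = -2.

indicial: r^2 - 2 r - 8 = 0; roots r_1 = 4, r_2 = -2


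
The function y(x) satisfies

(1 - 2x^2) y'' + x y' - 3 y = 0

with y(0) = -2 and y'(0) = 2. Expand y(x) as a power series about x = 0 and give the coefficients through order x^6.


Ansatz: y(x) = sum_{n>=0} a_n x^n, so y'(x) = sum_{n>=1} n a_n x^(n-1) and y''(x) = sum_{n>=2} n(n-1) a_n x^(n-2).
Substitute into P(x) y'' + Q(x) y' + R(x) y = 0 with P(x) = 1 - 2x^2, Q(x) = x, R(x) = -3, and match powers of x.
Initial conditions: a_0 = -2, a_1 = 2.
Setting the coefficient of each power of x to zero and solving order by order (substituting the coefficients already found):
  x^0: 2 a_2 - 3 a_0 = 0  ->  2 a_2 = 3 a_0 = -6  ->  a_2 = -3
  x^1: 6 a_3 - 2 a_1 = 0  ->  6 a_3 = 2 a_1 = 4  ->  a_3 = 2/3
  x^2: 12 a_4 - 5 a_2 = 0  ->  12 a_4 = 5 a_2 = -15  ->  a_4 = -5/4
  x^3: 20 a_5 - 12 a_3 = 0  ->  20 a_5 = 12 a_3 = 8  ->  a_5 = 2/5
  x^4: 30 a_6 - 23 a_4 = 0  ->  30 a_6 = 23 a_4 = -115/4  ->  a_6 = -23/24
Truncated series: y(x) = -2 + 2 x - 3 x^2 + (2/3) x^3 - (5/4) x^4 + (2/5) x^5 - (23/24) x^6 + O(x^7).

a_0 = -2; a_1 = 2; a_2 = -3; a_3 = 2/3; a_4 = -5/4; a_5 = 2/5; a_6 = -23/24


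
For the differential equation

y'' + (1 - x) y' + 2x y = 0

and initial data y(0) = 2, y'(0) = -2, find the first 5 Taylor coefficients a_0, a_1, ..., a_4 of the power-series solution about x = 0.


Ansatz: y(x) = sum_{n>=0} a_n x^n, so y'(x) = sum_{n>=1} n a_n x^(n-1) and y''(x) = sum_{n>=2} n(n-1) a_n x^(n-2).
Substitute into P(x) y'' + Q(x) y' + R(x) y = 0 with P(x) = 1, Q(x) = 1 - x, R(x) = 2x, and match powers of x.
Initial conditions: a_0 = 2, a_1 = -2.
Setting the coefficient of each power of x to zero and solving order by order (substituting the coefficients already found):
  x^0: 2 a_2 + a_1 = 0  ->  2 a_2 = -a_1 = 2  ->  a_2 = 1
  x^1: 6 a_3 + 2 a_2 - a_1 + 2 a_0 = 0  ->  6 a_3 = -2 a_2 + a_1 - 2 a_0 = -8  ->  a_3 = -4/3
  x^2: 12 a_4 + 3 a_3 - 2 a_2 + 2 a_1 = 0  ->  12 a_4 = -3 a_3 + 2 a_2 - 2 a_1 = 10  ->  a_4 = 5/6
Truncated series: y(x) = 2 - 2 x + x^2 - (4/3) x^3 + (5/6) x^4 + O(x^5).

a_0 = 2; a_1 = -2; a_2 = 1; a_3 = -4/3; a_4 = 5/6


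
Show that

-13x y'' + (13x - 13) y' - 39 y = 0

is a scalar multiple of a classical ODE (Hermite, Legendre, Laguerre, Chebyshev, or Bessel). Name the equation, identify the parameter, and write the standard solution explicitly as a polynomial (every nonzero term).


All three coefficients share the factor -13; dividing through by -13 gives  x y'' + (1 - x) y' + 3 y = 0.
This matches the Laguerre equation x y'' + (1 - x) y' + n y = 0 with n = 3; the polynomial solution is L_3(x).
With y = sum_k a_k x^k, matching x^k gives (k+1)k a_{k+1} + (k+1) a_{k+1} - k a_k + n a_k = 0, i.e. (k+1)^2 a_{k+1} = (k - n) a_k = (k - 3) a_k. The right side vanishes at k = 3, so the series terminates at degree 3.
Standard normalization L_n(0) = 1 gives a_0 = 1. Work upward with a_{k+1} = (k - 3) a_k / (k+1)^2:
  a_1 = (0 - 3)(1) / 1^2 = -3/1 = -3
  a_2 = (1 - 3)(-3) / 2^2 = 6/4 = 3/2
  a_3 = (2 - 3)(3/2) / 3^2 = (-3/2)/9 = -1/6
Hence L_3(x) = -x^3/6 + 3 x^2/2 - 3 x + 1.

L_3(x); series = -x^3/6 + 3 x^2/2 - 3 x + 1


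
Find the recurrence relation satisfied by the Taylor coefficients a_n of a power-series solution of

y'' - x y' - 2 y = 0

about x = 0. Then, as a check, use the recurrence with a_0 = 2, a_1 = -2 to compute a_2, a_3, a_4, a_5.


Substitute y = sum_n a_n x^n.
y''(x) has coefficient (n+2)(n+1) a_{n+2} at x^n;
-x y'(x) has coefficient -n a_n at x^n (shift);
-2 y(x) has coefficient -2 a_n at x^n.
Matching x^n: (n+2)(n+1) a_{n+2} + (-n - 2) a_n = 0.
Thus a_{n+2} = (n + 2) / ((n+1)(n+2)) * a_n.

Check with a_0 = 2, a_1 = -2 (apply the recurrence for n = 0, 1, 2, 3): a_0 = 2, a_1 = -2, a_2 = 2, a_3 = -1, a_4 = 2/3, a_5 = -1/4.

a_(n+2) = (n + 2) / ((n+1)(n+2)) * a_n; check: a_0 = 2, a_1 = -2, a_2 = 2, a_3 = -1, a_4 = 2/3, a_5 = -1/4


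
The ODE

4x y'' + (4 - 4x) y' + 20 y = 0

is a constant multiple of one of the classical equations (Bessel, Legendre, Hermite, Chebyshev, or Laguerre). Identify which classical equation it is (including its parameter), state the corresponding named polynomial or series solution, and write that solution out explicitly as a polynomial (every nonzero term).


All three coefficients share the factor 4; dividing through by 4 gives  x y'' + (1 - x) y' + 5 y = 0.
This matches the Laguerre equation x y'' + (1 - x) y' + n y = 0 with n = 5; the polynomial solution is L_5(x).
With y = sum_k a_k x^k, matching x^k gives (k+1)k a_{k+1} + (k+1) a_{k+1} - k a_k + n a_k = 0, i.e. (k+1)^2 a_{k+1} = (k - n) a_k = (k - 5) a_k. The right side vanishes at k = 5, so the series terminates at degree 5.
Standard normalization L_n(0) = 1 gives a_0 = 1. Work upward with a_{k+1} = (k - 5) a_k / (k+1)^2:
  a_1 = (0 - 5)(1) / 1^2 = -5/1 = -5
  a_2 = (1 - 5)(-5) / 2^2 = 20/4 = 5
  a_3 = (2 - 5)(5) / 3^2 = -15/9 = -5/3
  a_4 = (3 - 5)(-5/3) / 4^2 = (10/3)/16 = 5/24
  a_5 = (4 - 5)(5/24) / 5^2 = (-5/24)/25 = -1/120
Hence L_5(x) = -x^5/120 + 5 x^4/24 - 5 x^3/3 + 5 x^2 - 5 x + 1.

L_5(x); series = -x^5/120 + 5 x^4/24 - 5 x^3/3 + 5 x^2 - 5 x + 1


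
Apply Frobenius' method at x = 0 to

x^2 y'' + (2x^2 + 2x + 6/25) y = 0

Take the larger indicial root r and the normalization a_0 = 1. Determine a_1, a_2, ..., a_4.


Write in Frobenius form y'' + (p(x)/x) y' + (q(x)/x^2) y = 0:
  p(x) = 0,  q(x) = 2x^2 + 2x + 6/25.
Indicial equation: r(r-1) + (0) r + (6/25) = 0 -> roots r_1 = 3/5, r_2 = 2/5.
Take r = r_1 = 3/5. Let y(x) = x^r sum_{n>=0} a_n x^n with a_0 = 1.
Substitute y = x^r sum a_n x^n and match x^{r+n}. The recurrence is
  D(n) a_n + 2 a_{n-1} + 2 a_{n-2} = 0,  where D(n) = (r+n)(r+n-1) + (0)(r+n) + (6/25).
  a_n = [-2 a_{n-1} - 2 a_{n-2}] / D(n).
Since the indicial polynomial factors as (r - r_1)(r - r_2), D(n) = (r_1 + n - r_1)(r_1 + n - r_2) = n(n + 1/5).
Evaluating step by step (a_0 = 1):
  n = 1: D(1) = 1(1 + 1/5) = 6/5; numerator = -2(1) = -2; a_1 = (-2)/(6/5) = -5/3
  n = 2: D(2) = 2(2 + 1/5) = 22/5; numerator = -2(-5/3) - 2(1) = 4/3; a_2 = (4/3)/(22/5) = 10/33
  n = 3: D(3) = 3(3 + 1/5) = 48/5; numerator = -2(10/33) - 2(-5/3) = 30/11; a_3 = (30/11)/(48/5) = 25/88
  n = 4: D(4) = 4(4 + 1/5) = 84/5; numerator = -2(25/88) - 2(10/33) = -155/132; a_4 = (-155/132)/(84/5) = -775/11088

r = 3/5; a_0 = 1; a_1 = -5/3; a_2 = 10/33; a_3 = 25/88; a_4 = -775/11088


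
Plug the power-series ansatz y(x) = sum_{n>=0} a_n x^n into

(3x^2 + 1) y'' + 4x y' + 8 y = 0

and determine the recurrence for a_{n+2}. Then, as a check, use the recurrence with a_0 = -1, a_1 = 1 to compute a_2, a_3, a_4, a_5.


Substitute y = sum_n a_n x^n.
(1 + 3 x^2) y'' contributes (n+2)(n+1) a_{n+2} + 3 n(n-1) a_n at x^n.
4 x y'(x) contributes 4 n a_n at x^n.
8 y(x) contributes 8 a_n at x^n.
Matching x^n: (n+2)(n+1) a_{n+2} + (3 n(n-1) + 4 n + 8) a_n = 0.
Thus a_{n+2} = (-3 n(n-1) - 4 n - 8) / ((n+1)(n+2)) * a_n.

Check with a_0 = -1, a_1 = 1 (apply the recurrence for n = 0, 1, 2, 3): a_0 = -1, a_1 = 1, a_2 = 4, a_3 = -2, a_4 = -22/3, a_5 = 19/5.

a_(n+2) = (-3 n(n-1) - 4 n - 8) / ((n+1)(n+2)) * a_n; check: a_0 = -1, a_1 = 1, a_2 = 4, a_3 = -2, a_4 = -22/3, a_5 = 19/5


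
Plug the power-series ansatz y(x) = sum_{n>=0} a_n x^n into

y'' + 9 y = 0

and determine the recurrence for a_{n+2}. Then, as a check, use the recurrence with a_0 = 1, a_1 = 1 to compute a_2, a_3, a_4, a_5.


Substitute y = sum_n a_n x^n into y'' + (const) y = 0.
y''(x) = sum_{n>=0} (n+2)(n+1) a_{n+2} x^n.
The ODE becomes sum_n [(n+2)(n+1) a_{n+2} + 9 a_n] x^n = 0.
Setting each coefficient to zero gives the recurrence:
  (n+2)(n+1) a_{n+2} + 9 a_n = 0,
  a_{n+2} = -9 / ((n+1)(n+2)) a_n.

Check with a_0 = 1, a_1 = 1 (apply the recurrence for n = 0, 1, 2, 3): a_0 = 1, a_1 = 1, a_2 = -9/2, a_3 = -3/2, a_4 = 27/8, a_5 = 27/40.

a_{n+2} = -9/((n+1)(n+2)) * a_n; check: a_0 = 1, a_1 = 1, a_2 = -9/2, a_3 = -3/2, a_4 = 27/8, a_5 = 27/40


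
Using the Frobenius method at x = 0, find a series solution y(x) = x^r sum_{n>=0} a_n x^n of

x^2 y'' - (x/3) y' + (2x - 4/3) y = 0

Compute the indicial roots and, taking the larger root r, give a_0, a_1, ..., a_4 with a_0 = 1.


Write in Frobenius form y'' + (p(x)/x) y' + (q(x)/x^2) y = 0:
  p(x) = -1/3,  q(x) = 2x - 4/3.
Indicial equation: r(r-1) + (-1/3) r + (-4/3) = 0 -> roots r_1 = 2, r_2 = -2/3.
Take r = r_1 = 2. Let y(x) = x^r sum_{n>=0} a_n x^n with a_0 = 1.
Substitute y = x^r sum a_n x^n and match x^{r+n}. The recurrence is
  D(n) a_n + 2 a_{n-1} = 0,  where D(n) = (r+n)(r+n-1) + (-1/3)(r+n) + (-4/3).
  a_n = -2 / D(n) * a_{n-1}.
Since the indicial polynomial factors as (r - r_1)(r - r_2), D(n) = (r_1 + n - r_1)(r_1 + n - r_2) = n(n + 8/3).
Evaluating step by step (a_0 = 1):
  n = 1: D(1) = 1(1 + 8/3) = 11/3; numerator = -2(1) = -2; a_1 = (-2)/(11/3) = -6/11
  n = 2: D(2) = 2(2 + 8/3) = 28/3; numerator = -2(-6/11) = 12/11; a_2 = (12/11)/(28/3) = 9/77
  n = 3: D(3) = 3(3 + 8/3) = 17; numerator = -2(9/77) = -18/77; a_3 = (-18/77)/(17) = -18/1309
  n = 4: D(4) = 4(4 + 8/3) = 80/3; numerator = -2(-18/1309) = 36/1309; a_4 = (36/1309)/(80/3) = 27/26180

r = 2; a_0 = 1; a_1 = -6/11; a_2 = 9/77; a_3 = -18/1309; a_4 = 27/26180


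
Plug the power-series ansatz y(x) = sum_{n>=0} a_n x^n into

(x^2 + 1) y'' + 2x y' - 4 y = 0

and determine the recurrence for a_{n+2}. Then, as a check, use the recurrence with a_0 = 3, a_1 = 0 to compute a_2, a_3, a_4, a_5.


Substitute y = sum_n a_n x^n.
(1 + 1 x^2) y'' contributes (n+2)(n+1) a_{n+2} + n(n-1) a_n at x^n.
2 x y'(x) contributes 2 n a_n at x^n.
-4 y(x) contributes -4 a_n at x^n.
Matching x^n: (n+2)(n+1) a_{n+2} + (n(n-1) + 2 n - 4) a_n = 0.
Thus a_{n+2} = (-n(n-1) - 2 n + 4) / ((n+1)(n+2)) * a_n.

Check with a_0 = 3, a_1 = 0 (apply the recurrence for n = 0, 1, 2, 3): a_0 = 3, a_1 = 0, a_2 = 6, a_3 = 0, a_4 = -1, a_5 = 0.

a_(n+2) = (-n(n-1) - 2 n + 4) / ((n+1)(n+2)) * a_n; check: a_0 = 3, a_1 = 0, a_2 = 6, a_3 = 0, a_4 = -1, a_5 = 0


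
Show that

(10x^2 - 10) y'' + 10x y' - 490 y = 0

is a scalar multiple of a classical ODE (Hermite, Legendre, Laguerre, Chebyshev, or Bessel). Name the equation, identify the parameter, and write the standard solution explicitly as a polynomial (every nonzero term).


All three coefficients share the factor -10; dividing through by -10 gives  (1 - x^2) y'' - x y' + 49 y = 0.
This matches the Chebyshev equation (1 - x^2) y'' - x y' + n^2 y = 0 (note the -x y' term, not -2x y') with n^2 = 49, so n = 7; the polynomial solution is T_7(x).
With y = sum_k a_k x^k, matching x^k gives (k+2)(k+1) a_{k+2} = (k^2 - n^2) a_k = (k - 7)(k + 7) a_k. The right side vanishes at k = 7, so the series with the parity of 7 terminates at degree 7.
Standard normalization: leading coefficient of T_n is 2^(n-1), so a_7 = 2^6 = 64. Work downward with a_k = (k+1)(k+2) a_{k+2} / ((k - 7)(k + 7)):
  a_5 = (6)(7)(64) / ((5 - 7)(5 + 7)) = 2688/(-24) = -112
  a_3 = (4)(5)(-112) / ((3 - 7)(3 + 7)) = -2240/(-40) = 56
  a_1 = (2)(3)(56) / ((1 - 7)(1 + 7)) = 336/(-48) = -7
Hence T_7(x) = 64 x^7 - 112 x^5 + 56 x^3 - 7 x.

T_7(x); series = 64 x^7 - 112 x^5 + 56 x^3 - 7 x


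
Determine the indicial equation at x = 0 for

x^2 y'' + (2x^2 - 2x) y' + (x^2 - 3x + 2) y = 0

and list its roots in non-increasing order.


Divide by x^2 to reach normal form y'' + P_1(x) y' + P_2(x) y = 0 with P_1(x) = 2 - 2/x and P_2(x) = 1 - 3/x + 2/x^2.
x = 0 is a singular point because the y'-coefficient 2 - 2/x has a pole at x = 0 and the y-coefficient 1 - 3/x + 2/x^2 has a pole at x = 0.
It is a regular singular point because x P_1(x) = p(x) = 2x - 2 and x^2 P_2(x) = q(x) = x^2 - 3x + 2 are polynomials, hence analytic at x = 0.
p(0) = -2,  q(0) = 2.
Indicial equation: r(r-1) + p(0) r + q(0) = 0, i.e. r^2 + (p(0) - 1) r + q(0) = 0, i.e. r^2 - 3 r + 2 = 0.
Discriminant: (-3)^2 - 4(2) = 1, so r = (3 ± 1)/2.
Solving: r_1 = 2, r_2 = 1.

indicial: r^2 - 3 r + 2 = 0; roots r_1 = 2, r_2 = 1


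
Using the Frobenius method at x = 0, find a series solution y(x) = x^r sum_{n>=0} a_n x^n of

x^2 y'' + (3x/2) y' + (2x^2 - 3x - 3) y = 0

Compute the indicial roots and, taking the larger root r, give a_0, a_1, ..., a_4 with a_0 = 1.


Write in Frobenius form y'' + (p(x)/x) y' + (q(x)/x^2) y = 0:
  p(x) = 3/2,  q(x) = 2x^2 - 3x - 3.
Indicial equation: r(r-1) + (3/2) r + (-3) = 0 -> roots r_1 = 3/2, r_2 = -2.
Take r = r_1 = 3/2. Let y(x) = x^r sum_{n>=0} a_n x^n with a_0 = 1.
Substitute y = x^r sum a_n x^n and match x^{r+n}. The recurrence is
  D(n) a_n - 3 a_{n-1} + 2 a_{n-2} = 0,  where D(n) = (r+n)(r+n-1) + (3/2)(r+n) + (-3).
  a_n = [3 a_{n-1} - 2 a_{n-2}] / D(n).
Since the indicial polynomial factors as (r - r_1)(r - r_2), D(n) = (r_1 + n - r_1)(r_1 + n - r_2) = n(n + 7/2).
Evaluating step by step (a_0 = 1):
  n = 1: D(1) = 1(1 + 7/2) = 9/2; numerator = 3(1) = 3; a_1 = (3)/(9/2) = 2/3
  n = 2: D(2) = 2(2 + 7/2) = 11; numerator = 3(2/3) - 2(1) = 0; a_2 = (0)/(11) = 0
  n = 3: D(3) = 3(3 + 7/2) = 39/2; numerator = 3(0) - 2(2/3) = -4/3; a_3 = (-4/3)/(39/2) = -8/117
  n = 4: D(4) = 4(4 + 7/2) = 30; numerator = 3(-8/117) - 2(0) = -8/39; a_4 = (-8/39)/(30) = -4/585

r = 3/2; a_0 = 1; a_1 = 2/3; a_2 = 0; a_3 = -8/117; a_4 = -4/585


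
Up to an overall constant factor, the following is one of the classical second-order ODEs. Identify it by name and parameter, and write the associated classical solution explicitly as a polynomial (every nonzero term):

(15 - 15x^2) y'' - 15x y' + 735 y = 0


All three coefficients share the factor 15; dividing through by 15 gives  (1 - x^2) y'' - x y' + 49 y = 0.
This matches the Chebyshev equation (1 - x^2) y'' - x y' + n^2 y = 0 (note the -x y' term, not -2x y') with n^2 = 49, so n = 7; the polynomial solution is T_7(x).
With y = sum_k a_k x^k, matching x^k gives (k+2)(k+1) a_{k+2} = (k^2 - n^2) a_k = (k - 7)(k + 7) a_k. The right side vanishes at k = 7, so the series with the parity of 7 terminates at degree 7.
Standard normalization: leading coefficient of T_n is 2^(n-1), so a_7 = 2^6 = 64. Work downward with a_k = (k+1)(k+2) a_{k+2} / ((k - 7)(k + 7)):
  a_5 = (6)(7)(64) / ((5 - 7)(5 + 7)) = 2688/(-24) = -112
  a_3 = (4)(5)(-112) / ((3 - 7)(3 + 7)) = -2240/(-40) = 56
  a_1 = (2)(3)(56) / ((1 - 7)(1 + 7)) = 336/(-48) = -7
Hence T_7(x) = 64 x^7 - 112 x^5 + 56 x^3 - 7 x.

T_7(x); series = 64 x^7 - 112 x^5 + 56 x^3 - 7 x


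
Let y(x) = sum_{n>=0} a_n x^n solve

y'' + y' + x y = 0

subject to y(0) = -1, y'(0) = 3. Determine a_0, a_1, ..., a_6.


Ansatz: y(x) = sum_{n>=0} a_n x^n, so y'(x) = sum_{n>=1} n a_n x^(n-1) and y''(x) = sum_{n>=2} n(n-1) a_n x^(n-2).
Substitute into P(x) y'' + Q(x) y' + R(x) y = 0 with P(x) = 1, Q(x) = 1, R(x) = x, and match powers of x.
Initial conditions: a_0 = -1, a_1 = 3.
Setting the coefficient of each power of x to zero and solving order by order (substituting the coefficients already found):
  x^0: 2 a_2 + a_1 = 0  ->  2 a_2 = -a_1 = -3  ->  a_2 = -3/2
  x^1: 6 a_3 + 2 a_2 + a_0 = 0  ->  6 a_3 = -2 a_2 - a_0 = 4  ->  a_3 = 2/3
  x^2: 12 a_4 + 3 a_3 + a_1 = 0  ->  12 a_4 = -3 a_3 - a_1 = -5  ->  a_4 = -5/12
  x^3: 20 a_5 + 4 a_4 + a_2 = 0  ->  20 a_5 = -4 a_4 - a_2 = 19/6  ->  a_5 = 19/120
  x^4: 30 a_6 + 5 a_5 + a_3 = 0  ->  30 a_6 = -5 a_5 - a_3 = -35/24  ->  a_6 = -7/144
Truncated series: y(x) = -1 + 3 x - (3/2) x^2 + (2/3) x^3 - (5/12) x^4 + (19/120) x^5 - (7/144) x^6 + O(x^7).

a_0 = -1; a_1 = 3; a_2 = -3/2; a_3 = 2/3; a_4 = -5/12; a_5 = 19/120; a_6 = -7/144


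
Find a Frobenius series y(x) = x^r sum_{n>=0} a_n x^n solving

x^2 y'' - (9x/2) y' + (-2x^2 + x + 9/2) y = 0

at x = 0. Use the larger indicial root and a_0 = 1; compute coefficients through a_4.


Write in Frobenius form y'' + (p(x)/x) y' + (q(x)/x^2) y = 0:
  p(x) = -9/2,  q(x) = -2x^2 + x + 9/2.
Indicial equation: r(r-1) + (-9/2) r + (9/2) = 0 -> roots r_1 = 9/2, r_2 = 1.
Take r = r_1 = 9/2. Let y(x) = x^r sum_{n>=0} a_n x^n with a_0 = 1.
Substitute y = x^r sum a_n x^n and match x^{r+n}. The recurrence is
  D(n) a_n + 1 a_{n-1} - 2 a_{n-2} = 0,  where D(n) = (r+n)(r+n-1) + (-9/2)(r+n) + (9/2).
  a_n = [-1 a_{n-1} + 2 a_{n-2}] / D(n).
Since the indicial polynomial factors as (r - r_1)(r - r_2), D(n) = (r_1 + n - r_1)(r_1 + n - r_2) = n(n + 7/2).
Evaluating step by step (a_0 = 1):
  n = 1: D(1) = 1(1 + 7/2) = 9/2; numerator = -1(1) = -1; a_1 = (-1)/(9/2) = -2/9
  n = 2: D(2) = 2(2 + 7/2) = 11; numerator = -1(-2/9) + 2(1) = 20/9; a_2 = (20/9)/(11) = 20/99
  n = 3: D(3) = 3(3 + 7/2) = 39/2; numerator = -1(20/99) + 2(-2/9) = -64/99; a_3 = (-64/99)/(39/2) = -128/3861
  n = 4: D(4) = 4(4 + 7/2) = 30; numerator = -1(-128/3861) + 2(20/99) = 1688/3861; a_4 = (1688/3861)/(30) = 844/57915

r = 9/2; a_0 = 1; a_1 = -2/9; a_2 = 20/99; a_3 = -128/3861; a_4 = 844/57915


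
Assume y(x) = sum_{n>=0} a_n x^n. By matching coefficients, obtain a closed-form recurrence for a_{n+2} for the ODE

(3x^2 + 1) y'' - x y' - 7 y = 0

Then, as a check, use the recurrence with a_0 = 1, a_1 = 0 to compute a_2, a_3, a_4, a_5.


Substitute y = sum_n a_n x^n.
(1 + 3 x^2) y'' contributes (n+2)(n+1) a_{n+2} + 3 n(n-1) a_n at x^n.
-x y'(x) contributes -n a_n at x^n.
-7 y(x) contributes -7 a_n at x^n.
Matching x^n: (n+2)(n+1) a_{n+2} + (3 n(n-1) - n - 7) a_n = 0.
Thus a_{n+2} = (-3 n(n-1) + n + 7) / ((n+1)(n+2)) * a_n.

Check with a_0 = 1, a_1 = 0 (apply the recurrence for n = 0, 1, 2, 3): a_0 = 1, a_1 = 0, a_2 = 7/2, a_3 = 0, a_4 = 7/8, a_5 = 0.

a_(n+2) = (-3 n(n-1) + n + 7) / ((n+1)(n+2)) * a_n; check: a_0 = 1, a_1 = 0, a_2 = 7/2, a_3 = 0, a_4 = 7/8, a_5 = 0


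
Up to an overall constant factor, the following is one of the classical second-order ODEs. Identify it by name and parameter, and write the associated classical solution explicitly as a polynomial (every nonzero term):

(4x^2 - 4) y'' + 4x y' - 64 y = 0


All three coefficients share the factor -4; dividing through by -4 gives  (1 - x^2) y'' - x y' + 16 y = 0.
This matches the Chebyshev equation (1 - x^2) y'' - x y' + n^2 y = 0 (note the -x y' term, not -2x y') with n^2 = 16, so n = 4; the polynomial solution is T_4(x).
With y = sum_k a_k x^k, matching x^k gives (k+2)(k+1) a_{k+2} = (k^2 - n^2) a_k = (k - 4)(k + 4) a_k. The right side vanishes at k = 4, so the series with the parity of 4 terminates at degree 4.
Standard normalization: leading coefficient of T_n is 2^(n-1), so a_4 = 2^3 = 8. Work downward with a_k = (k+1)(k+2) a_{k+2} / ((k - 4)(k + 4)):
  a_2 = (3)(4)(8) / ((2 - 4)(2 + 4)) = 96/(-12) = -8
  a_0 = (1)(2)(-8) / ((0 - 4)(0 + 4)) = -16/(-16) = 1
Hence T_4(x) = 8 x^4 - 8 x^2 + 1.

T_4(x); series = 8 x^4 - 8 x^2 + 1


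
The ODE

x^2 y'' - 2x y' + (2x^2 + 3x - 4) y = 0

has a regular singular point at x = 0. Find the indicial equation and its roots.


Divide by x^2 to reach normal form y'' + P_1(x) y' + P_2(x) y = 0 with P_1(x) = -2/x and P_2(x) = 2 + 3/x - 4/x^2.
x = 0 is a singular point because the y'-coefficient -2/x has a pole at x = 0 and the y-coefficient 2 + 3/x - 4/x^2 has a pole at x = 0.
It is a regular singular point because x P_1(x) = p(x) = -2 and x^2 P_2(x) = q(x) = 2x^2 + 3x - 4 are polynomials, hence analytic at x = 0.
p(0) = -2,  q(0) = -4.
Indicial equation: r(r-1) + p(0) r + q(0) = 0, i.e. r^2 + (p(0) - 1) r + q(0) = 0, i.e. r^2 - 3 r - 4 = 0.
Discriminant: (-3)^2 - 4(-4) = 25, so r = (3 ± 5)/2.
Solving: r_1 = 4, r_2 = -1.

indicial: r^2 - 3 r - 4 = 0; roots r_1 = 4, r_2 = -1


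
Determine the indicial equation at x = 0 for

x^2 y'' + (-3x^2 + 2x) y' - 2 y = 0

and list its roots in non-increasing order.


Divide by x^2 to reach normal form y'' + P_1(x) y' + P_2(x) y = 0 with P_1(x) = -3 + 2/x and P_2(x) = -2/x^2.
x = 0 is a singular point because the y'-coefficient -3 + 2/x has a pole at x = 0 and the y-coefficient -2/x^2 has a pole at x = 0.
It is a regular singular point because x P_1(x) = p(x) = 2 - 3x and x^2 P_2(x) = q(x) = -2 are polynomials, hence analytic at x = 0.
p(0) = 2,  q(0) = -2.
Indicial equation: r(r-1) + p(0) r + q(0) = 0, i.e. r^2 + (p(0) - 1) r + q(0) = 0, i.e. r^2 + 1 r - 2 = 0.
Discriminant: (1)^2 - 4(-2) = 9, so r = (-1 ± 3)/2.
Solving: r_1 = 1, r_2 = -2.

indicial: r^2 + 1 r - 2 = 0; roots r_1 = 1, r_2 = -2
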